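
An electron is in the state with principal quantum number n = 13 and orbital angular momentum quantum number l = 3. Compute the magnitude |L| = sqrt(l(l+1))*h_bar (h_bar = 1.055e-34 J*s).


L = sqrt(l*(l+1)) * h_bar
= sqrt(3 * 4) * 1.055e-34
= sqrt(12) * 1.055e-34
= 3.4641 * 1.055e-34
= 3.6546e-34 J*s

3.6546e-34


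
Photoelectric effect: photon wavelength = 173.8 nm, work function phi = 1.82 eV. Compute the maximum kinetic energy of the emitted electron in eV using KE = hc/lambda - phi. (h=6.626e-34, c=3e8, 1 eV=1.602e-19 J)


E_photon = hc / lambda
= (6.626e-34)(3e8) / (173.8e-9)
= 1.1437e-18 J
= 7.1394 eV
KE = E_photon - phi
= 7.1394 - 1.82
= 5.3194 eV

5.3194


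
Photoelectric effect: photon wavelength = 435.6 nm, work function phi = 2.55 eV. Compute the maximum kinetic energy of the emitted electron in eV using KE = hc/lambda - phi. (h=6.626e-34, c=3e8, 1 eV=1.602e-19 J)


E_photon = hc / lambda
= (6.626e-34)(3e8) / (435.6e-9)
= 4.5634e-19 J
= 2.8485 eV
KE = E_photon - phi
= 2.8485 - 2.55
= 0.2985 eV

0.2985


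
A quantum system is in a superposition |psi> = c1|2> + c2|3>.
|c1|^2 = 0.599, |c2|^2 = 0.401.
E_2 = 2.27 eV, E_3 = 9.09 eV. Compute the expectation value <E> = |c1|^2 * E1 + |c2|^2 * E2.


<E> = |c1|^2 * E1 + |c2|^2 * E2
= 0.599 * 2.27 + 0.401 * 9.09
= 1.3597 + 3.6451
= 5.0048 eV

5.0048


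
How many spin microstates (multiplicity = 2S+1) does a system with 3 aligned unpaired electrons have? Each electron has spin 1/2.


Total spin S = N * (1/2) = 3 * 0.5 = 1.5
Spin multiplicity = 2S + 1
= 2 * 1.5 + 1
= 4

4


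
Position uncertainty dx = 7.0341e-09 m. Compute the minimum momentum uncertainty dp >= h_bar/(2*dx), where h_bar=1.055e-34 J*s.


dp = h_bar / (2 * dx)
= 1.055e-34 / (2 * 7.0341e-09)
= 1.055e-34 / 1.4068e-08
= 7.4992e-27 kg*m/s

7.4992e-27


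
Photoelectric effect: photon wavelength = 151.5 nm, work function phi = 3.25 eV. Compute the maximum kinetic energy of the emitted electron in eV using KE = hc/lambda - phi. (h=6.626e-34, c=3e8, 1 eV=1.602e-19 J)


E_photon = hc / lambda
= (6.626e-34)(3e8) / (151.5e-9)
= 1.3121e-18 J
= 8.1903 eV
KE = E_photon - phi
= 8.1903 - 3.25
= 4.9403 eV

4.9403


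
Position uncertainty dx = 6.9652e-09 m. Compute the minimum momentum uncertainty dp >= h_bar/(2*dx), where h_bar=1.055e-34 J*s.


dp = h_bar / (2 * dx)
= 1.055e-34 / (2 * 6.9652e-09)
= 1.055e-34 / 1.3930e-08
= 7.5734e-27 kg*m/s

7.5734e-27


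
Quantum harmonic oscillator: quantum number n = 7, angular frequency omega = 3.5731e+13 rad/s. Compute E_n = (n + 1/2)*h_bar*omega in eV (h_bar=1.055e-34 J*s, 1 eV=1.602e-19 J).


E = (n + 1/2) * h_bar * omega
= (7 + 0.5) * 1.055e-34 * 3.5731e+13
= 7.5 * 3.7696e-21
= 2.8272e-20 J
= 0.1765 eV

0.1765


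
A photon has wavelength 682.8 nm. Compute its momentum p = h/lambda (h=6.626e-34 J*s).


p = h / lambda
= 6.626e-34 / (682.8e-9)
= 6.626e-34 / 6.8280e-07
= 9.7042e-28 kg*m/s

9.7042e-28


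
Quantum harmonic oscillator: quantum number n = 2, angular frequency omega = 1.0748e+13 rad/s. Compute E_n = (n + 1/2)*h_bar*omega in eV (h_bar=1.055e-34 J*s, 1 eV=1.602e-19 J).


E = (n + 1/2) * h_bar * omega
= (2 + 0.5) * 1.055e-34 * 1.0748e+13
= 2.5 * 1.1339e-21
= 2.8348e-21 J
= 0.0177 eV

0.0177


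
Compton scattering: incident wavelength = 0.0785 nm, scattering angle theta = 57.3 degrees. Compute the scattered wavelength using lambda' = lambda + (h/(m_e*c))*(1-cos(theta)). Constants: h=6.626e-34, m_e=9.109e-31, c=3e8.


Compton wavelength: h/(m_e*c) = 2.4247e-12 m
d_lambda = 2.4247e-12 * (1 - cos(57.3 deg))
= 2.4247e-12 * 0.45976
= 1.1148e-12 m = 0.001115 nm
lambda' = 0.0785 + 0.001115
= 0.079615 nm

0.079615


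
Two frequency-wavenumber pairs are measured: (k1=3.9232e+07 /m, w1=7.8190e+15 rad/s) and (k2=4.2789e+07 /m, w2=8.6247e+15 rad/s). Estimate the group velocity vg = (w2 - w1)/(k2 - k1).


vg = (w2 - w1) / (k2 - k1)
= (8.6247e+15 - 7.8190e+15) / (4.2789e+07 - 3.9232e+07)
= 8.0570e+14 / 3.5570e+06
= 2.2651e+08 m/s

2.2651e+08


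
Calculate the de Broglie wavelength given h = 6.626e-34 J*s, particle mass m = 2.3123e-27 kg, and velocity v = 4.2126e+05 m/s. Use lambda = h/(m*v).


lambda = h / (m * v)
= 6.626e-34 / (2.3123e-27 * 4.2126e+05)
= 6.626e-34 / 9.7408e-22
= 6.8023e-13 m

6.8023e-13


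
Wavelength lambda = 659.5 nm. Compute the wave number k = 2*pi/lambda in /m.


k = 2 * pi / lambda
= 6.2832 / (659.5e-9)
= 6.2832 / 6.5950e-07
= 9.5272e+06 /m

9.5272e+06


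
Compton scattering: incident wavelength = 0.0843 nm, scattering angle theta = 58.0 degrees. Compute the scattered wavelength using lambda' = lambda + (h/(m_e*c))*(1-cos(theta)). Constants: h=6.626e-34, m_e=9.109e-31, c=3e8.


Compton wavelength: h/(m_e*c) = 2.4247e-12 m
d_lambda = 2.4247e-12 * (1 - cos(58.0 deg))
= 2.4247e-12 * 0.470081
= 1.1398e-12 m = 0.00114 nm
lambda' = 0.0843 + 0.00114
= 0.08544 nm

0.08544


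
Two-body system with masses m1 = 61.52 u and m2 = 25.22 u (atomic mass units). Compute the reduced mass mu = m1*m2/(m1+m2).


mu = m1 * m2 / (m1 + m2)
= 61.52 * 25.22 / (61.52 + 25.22)
= 1551.5344 / 86.74
= 17.8872 u

17.8872


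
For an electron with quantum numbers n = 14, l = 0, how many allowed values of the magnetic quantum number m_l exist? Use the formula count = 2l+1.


m_l ranges from -l to +l in integer steps
So m_l goes from -0 to +0
Count = 2l + 1 = 2*0 + 1
= 1

1


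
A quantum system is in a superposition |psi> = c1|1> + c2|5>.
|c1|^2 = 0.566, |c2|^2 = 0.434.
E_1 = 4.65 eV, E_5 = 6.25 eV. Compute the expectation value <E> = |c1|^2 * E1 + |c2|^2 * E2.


<E> = |c1|^2 * E1 + |c2|^2 * E2
= 0.566 * 4.65 + 0.434 * 6.25
= 2.6319 + 2.7125
= 5.3444 eV

5.3444


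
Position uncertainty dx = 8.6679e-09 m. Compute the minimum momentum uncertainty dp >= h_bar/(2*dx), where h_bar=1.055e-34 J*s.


dp = h_bar / (2 * dx)
= 1.055e-34 / (2 * 8.6679e-09)
= 1.055e-34 / 1.7336e-08
= 6.0857e-27 kg*m/s

6.0857e-27


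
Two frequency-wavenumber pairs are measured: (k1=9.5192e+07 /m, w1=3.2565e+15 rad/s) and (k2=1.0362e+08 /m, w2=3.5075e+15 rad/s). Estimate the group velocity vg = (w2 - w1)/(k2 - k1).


vg = (w2 - w1) / (k2 - k1)
= (3.5075e+15 - 3.2565e+15) / (1.0362e+08 - 9.5192e+07)
= 2.5100e+14 / 8.4280e+06
= 2.9782e+07 m/s

2.9782e+07


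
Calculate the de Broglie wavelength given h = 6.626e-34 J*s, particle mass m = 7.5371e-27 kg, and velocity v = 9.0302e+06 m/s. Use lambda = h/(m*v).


lambda = h / (m * v)
= 6.626e-34 / (7.5371e-27 * 9.0302e+06)
= 6.626e-34 / 6.8062e-20
= 9.7353e-15 m

9.7353e-15


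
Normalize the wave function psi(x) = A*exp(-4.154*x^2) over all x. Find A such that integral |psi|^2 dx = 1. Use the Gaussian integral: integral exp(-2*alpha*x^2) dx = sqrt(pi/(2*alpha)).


integral |psi|^2 dx = A^2 * sqrt(pi/(2*alpha)) = 1
A^2 = sqrt(2*alpha/pi)
= sqrt(2 * 4.154 / pi)
= 1.626198
A = sqrt(1.626198)
= 1.2752

1.2752


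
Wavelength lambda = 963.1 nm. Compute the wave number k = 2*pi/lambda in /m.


k = 2 * pi / lambda
= 6.2832 / (963.1e-9)
= 6.2832 / 9.6310e-07
= 6.5239e+06 /m

6.5239e+06


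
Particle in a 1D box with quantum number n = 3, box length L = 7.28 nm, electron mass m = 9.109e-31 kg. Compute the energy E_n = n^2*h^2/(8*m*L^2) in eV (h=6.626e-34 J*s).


E = n^2 * h^2 / (8 * m * L^2)
= 3^2 * (6.626e-34)^2 / (8 * 9.109e-31 * (7.28e-9)^2)
= 9 * 4.3904e-67 / (8 * 9.109e-31 * 5.2998e-17)
= 1.0231e-20 J
= 0.0639 eV

0.0639


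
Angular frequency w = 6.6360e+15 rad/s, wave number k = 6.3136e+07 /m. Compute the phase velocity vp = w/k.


vp = w / k
= 6.6360e+15 / 6.3136e+07
= 1.0511e+08 m/s

1.0511e+08


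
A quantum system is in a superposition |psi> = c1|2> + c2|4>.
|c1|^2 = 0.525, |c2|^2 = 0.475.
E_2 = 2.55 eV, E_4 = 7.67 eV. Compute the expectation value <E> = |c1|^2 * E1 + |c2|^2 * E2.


<E> = |c1|^2 * E1 + |c2|^2 * E2
= 0.525 * 2.55 + 0.475 * 7.67
= 1.3387 + 3.6432
= 4.982 eV

4.982


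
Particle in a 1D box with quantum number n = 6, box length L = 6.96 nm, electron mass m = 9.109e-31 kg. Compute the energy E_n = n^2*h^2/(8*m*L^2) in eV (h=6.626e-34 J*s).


E = n^2 * h^2 / (8 * m * L^2)
= 6^2 * (6.626e-34)^2 / (8 * 9.109e-31 * (6.96e-9)^2)
= 36 * 4.3904e-67 / (8 * 9.109e-31 * 4.8442e-17)
= 4.4774e-20 J
= 0.2795 eV

0.2795


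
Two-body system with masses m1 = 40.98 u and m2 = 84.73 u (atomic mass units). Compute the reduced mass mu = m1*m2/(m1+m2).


mu = m1 * m2 / (m1 + m2)
= 40.98 * 84.73 / (40.98 + 84.73)
= 3472.2354 / 125.71
= 27.621 u

27.621


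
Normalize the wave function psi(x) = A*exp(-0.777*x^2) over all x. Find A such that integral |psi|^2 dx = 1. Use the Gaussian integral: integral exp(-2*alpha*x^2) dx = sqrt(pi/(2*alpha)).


integral |psi|^2 dx = A^2 * sqrt(pi/(2*alpha)) = 1
A^2 = sqrt(2*alpha/pi)
= sqrt(2 * 0.777 / pi)
= 0.703316
A = sqrt(0.703316)
= 0.8386

0.8386


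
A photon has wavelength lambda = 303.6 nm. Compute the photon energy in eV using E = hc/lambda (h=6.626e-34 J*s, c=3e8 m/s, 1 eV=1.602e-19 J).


E = hc / lambda
= (6.626e-34)(3e8) / (303.6e-9)
= 1.9878e-25 / 3.0360e-07
= 6.5474e-19 J
Converting to eV: 6.5474e-19 / 1.602e-19
= 4.087 eV

4.087


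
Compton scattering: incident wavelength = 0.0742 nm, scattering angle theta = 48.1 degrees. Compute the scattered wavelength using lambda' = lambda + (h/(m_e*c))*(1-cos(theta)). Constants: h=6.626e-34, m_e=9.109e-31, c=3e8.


Compton wavelength: h/(m_e*c) = 2.4247e-12 m
d_lambda = 2.4247e-12 * (1 - cos(48.1 deg))
= 2.4247e-12 * 0.332167
= 8.0541e-13 m = 0.000805 nm
lambda' = 0.0742 + 0.000805
= 0.075005 nm

0.075005


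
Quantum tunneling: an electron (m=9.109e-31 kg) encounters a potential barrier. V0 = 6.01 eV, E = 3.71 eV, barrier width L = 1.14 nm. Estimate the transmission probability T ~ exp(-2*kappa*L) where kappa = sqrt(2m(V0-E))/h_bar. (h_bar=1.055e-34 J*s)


V0 - E = 2.3 eV = 3.6846e-19 J
kappa = sqrt(2 * m * (V0-E)) / h_bar
= sqrt(2 * 9.109e-31 * 3.6846e-19) / 1.055e-34
= 7.7659e+09 /m
2*kappa*L = 2 * 7.7659e+09 * 1.14e-9
= 17.7063
T = exp(-17.7063) = 2.042914e-08

2.042914e-08


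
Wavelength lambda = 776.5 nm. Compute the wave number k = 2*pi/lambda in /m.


k = 2 * pi / lambda
= 6.2832 / (776.5e-9)
= 6.2832 / 7.7650e-07
= 8.0917e+06 /m

8.0917e+06


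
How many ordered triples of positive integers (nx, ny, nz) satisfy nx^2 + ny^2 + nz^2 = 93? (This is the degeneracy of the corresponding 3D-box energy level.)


Enumerate all (nx, ny, nz) with nx^2 + ny^2 + nz^2 = 93:
(2,5,8)
(2,8,5)
(5,2,8)
(5,8,2)
(8,2,5)
(8,5,2)
Total degeneracy = 6

6


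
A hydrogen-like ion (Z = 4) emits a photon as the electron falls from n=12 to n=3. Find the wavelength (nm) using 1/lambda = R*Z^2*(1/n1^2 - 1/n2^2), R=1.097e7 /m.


1/lambda = R * Z^2 * (1/n1^2 - 1/n2^2)
= 1.097e7 * 4^2 * (1/3^2 - 1/12^2)
= 1.097e7 * 16 * (0.111111 - 0.006944)
= 1.8283e+07 /m
lambda = 1 / 1.8283e+07
= 54.6946 nm

54.6946


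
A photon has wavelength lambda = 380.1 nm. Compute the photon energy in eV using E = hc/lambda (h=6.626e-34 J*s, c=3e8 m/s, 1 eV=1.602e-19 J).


E = hc / lambda
= (6.626e-34)(3e8) / (380.1e-9)
= 1.9878e-25 / 3.8010e-07
= 5.2297e-19 J
Converting to eV: 5.2297e-19 / 1.602e-19
= 3.2645 eV

3.2645


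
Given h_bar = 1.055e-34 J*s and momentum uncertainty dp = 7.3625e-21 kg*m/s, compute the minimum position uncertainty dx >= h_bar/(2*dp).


dx = h_bar / (2 * dp)
= 1.055e-34 / (2 * 7.3625e-21)
= 1.055e-34 / 1.4725e-20
= 7.1647e-15 m

7.1647e-15


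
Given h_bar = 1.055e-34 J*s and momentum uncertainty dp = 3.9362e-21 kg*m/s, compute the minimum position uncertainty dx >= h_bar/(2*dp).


dx = h_bar / (2 * dp)
= 1.055e-34 / (2 * 3.9362e-21)
= 1.055e-34 / 7.8724e-21
= 1.3401e-14 m

1.3401e-14


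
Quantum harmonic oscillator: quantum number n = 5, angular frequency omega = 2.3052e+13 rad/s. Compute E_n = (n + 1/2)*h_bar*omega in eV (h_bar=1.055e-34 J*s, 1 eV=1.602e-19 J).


E = (n + 1/2) * h_bar * omega
= (5 + 0.5) * 1.055e-34 * 2.3052e+13
= 5.5 * 2.4320e-21
= 1.3376e-20 J
= 0.0835 eV

0.0835


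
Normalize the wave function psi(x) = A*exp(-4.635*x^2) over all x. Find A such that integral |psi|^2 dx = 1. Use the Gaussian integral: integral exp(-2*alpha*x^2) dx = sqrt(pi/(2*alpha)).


integral |psi|^2 dx = A^2 * sqrt(pi/(2*alpha)) = 1
A^2 = sqrt(2*alpha/pi)
= sqrt(2 * 4.635 / pi)
= 1.71777
A = sqrt(1.71777)
= 1.3106

1.3106


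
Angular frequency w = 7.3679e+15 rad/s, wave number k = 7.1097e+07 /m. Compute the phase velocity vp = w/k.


vp = w / k
= 7.3679e+15 / 7.1097e+07
= 1.0363e+08 m/s

1.0363e+08


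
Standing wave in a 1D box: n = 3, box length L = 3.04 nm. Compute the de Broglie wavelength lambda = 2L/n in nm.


lambda = 2L / n
= 2 * 3.04 / 3
= 6.08 / 3
= 2.0267 nm

2.0267


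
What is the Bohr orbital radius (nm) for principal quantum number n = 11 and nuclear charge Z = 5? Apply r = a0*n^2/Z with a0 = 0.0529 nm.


r = a0 * n^2 / Z
= 0.0529 * 11^2 / 5
= 0.0529 * 121 / 5
= 1.2802 nm

1.2802


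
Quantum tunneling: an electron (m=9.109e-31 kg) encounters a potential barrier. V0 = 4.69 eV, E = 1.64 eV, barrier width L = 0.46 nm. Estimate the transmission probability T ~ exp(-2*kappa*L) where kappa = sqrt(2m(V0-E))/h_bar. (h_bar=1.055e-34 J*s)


V0 - E = 3.05 eV = 4.8861e-19 J
kappa = sqrt(2 * m * (V0-E)) / h_bar
= sqrt(2 * 9.109e-31 * 4.8861e-19) / 1.055e-34
= 8.9429e+09 /m
2*kappa*L = 2 * 8.9429e+09 * 0.46e-9
= 8.2275
T = exp(-8.2275) = 2.672086e-04

2.672086e-04


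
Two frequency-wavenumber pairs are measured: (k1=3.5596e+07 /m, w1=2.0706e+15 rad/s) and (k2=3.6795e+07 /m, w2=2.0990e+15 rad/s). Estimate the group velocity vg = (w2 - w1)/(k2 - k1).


vg = (w2 - w1) / (k2 - k1)
= (2.0990e+15 - 2.0706e+15) / (3.6795e+07 - 3.5596e+07)
= 2.8400e+13 / 1.1990e+06
= 2.3686e+07 m/s

2.3686e+07


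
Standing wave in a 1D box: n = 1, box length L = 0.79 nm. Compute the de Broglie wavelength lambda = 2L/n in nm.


lambda = 2L / n
= 2 * 0.79 / 1
= 1.58 / 1
= 1.58 nm

1.58


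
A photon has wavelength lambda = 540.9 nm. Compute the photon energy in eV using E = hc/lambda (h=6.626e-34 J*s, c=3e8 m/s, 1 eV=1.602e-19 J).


E = hc / lambda
= (6.626e-34)(3e8) / (540.9e-9)
= 1.9878e-25 / 5.4090e-07
= 3.6750e-19 J
Converting to eV: 3.6750e-19 / 1.602e-19
= 2.294 eV

2.294


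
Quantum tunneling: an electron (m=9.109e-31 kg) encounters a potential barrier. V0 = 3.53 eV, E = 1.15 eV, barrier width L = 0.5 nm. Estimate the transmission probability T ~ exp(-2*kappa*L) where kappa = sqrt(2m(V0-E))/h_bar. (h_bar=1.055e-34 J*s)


V0 - E = 2.38 eV = 3.8128e-19 J
kappa = sqrt(2 * m * (V0-E)) / h_bar
= sqrt(2 * 9.109e-31 * 3.8128e-19) / 1.055e-34
= 7.8998e+09 /m
2*kappa*L = 2 * 7.8998e+09 * 0.5e-9
= 7.8998
T = exp(-7.8998) = 3.708074e-04

3.708074e-04


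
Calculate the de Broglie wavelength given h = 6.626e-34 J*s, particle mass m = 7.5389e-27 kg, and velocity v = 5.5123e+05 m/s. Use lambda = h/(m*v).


lambda = h / (m * v)
= 6.626e-34 / (7.5389e-27 * 5.5123e+05)
= 6.626e-34 / 4.1557e-21
= 1.5944e-13 m

1.5944e-13


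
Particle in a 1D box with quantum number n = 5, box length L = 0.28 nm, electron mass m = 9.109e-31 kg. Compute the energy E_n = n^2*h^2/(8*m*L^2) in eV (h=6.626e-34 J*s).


E = n^2 * h^2 / (8 * m * L^2)
= 5^2 * (6.626e-34)^2 / (8 * 9.109e-31 * (0.28e-9)^2)
= 25 * 4.3904e-67 / (8 * 9.109e-31 * 7.8400e-20)
= 1.9212e-17 J
= 119.9233 eV

119.9233


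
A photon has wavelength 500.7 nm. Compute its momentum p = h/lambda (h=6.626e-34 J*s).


p = h / lambda
= 6.626e-34 / (500.7e-9)
= 6.626e-34 / 5.0070e-07
= 1.3233e-27 kg*m/s

1.3233e-27


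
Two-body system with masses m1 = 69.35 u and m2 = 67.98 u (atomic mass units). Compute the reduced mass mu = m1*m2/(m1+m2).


mu = m1 * m2 / (m1 + m2)
= 69.35 * 67.98 / (69.35 + 67.98)
= 4714.413 / 137.33
= 34.3291 u

34.3291


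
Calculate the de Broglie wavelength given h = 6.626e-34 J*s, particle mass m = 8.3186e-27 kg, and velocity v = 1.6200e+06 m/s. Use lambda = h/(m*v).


lambda = h / (m * v)
= 6.626e-34 / (8.3186e-27 * 1.6200e+06)
= 6.626e-34 / 1.3476e-20
= 4.9168e-14 m

4.9168e-14


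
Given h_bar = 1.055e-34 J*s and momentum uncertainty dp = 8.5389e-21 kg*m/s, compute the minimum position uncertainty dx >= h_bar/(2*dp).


dx = h_bar / (2 * dp)
= 1.055e-34 / (2 * 8.5389e-21)
= 1.055e-34 / 1.7078e-20
= 6.1776e-15 m

6.1776e-15


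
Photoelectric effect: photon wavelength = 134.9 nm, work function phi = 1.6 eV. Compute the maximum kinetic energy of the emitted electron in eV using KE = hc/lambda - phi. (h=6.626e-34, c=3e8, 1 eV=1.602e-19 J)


E_photon = hc / lambda
= (6.626e-34)(3e8) / (134.9e-9)
= 1.4735e-18 J
= 9.1981 eV
KE = E_photon - phi
= 9.1981 - 1.6
= 7.5981 eV

7.5981


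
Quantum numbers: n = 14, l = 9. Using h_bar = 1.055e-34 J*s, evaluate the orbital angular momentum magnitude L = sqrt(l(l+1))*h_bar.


L = sqrt(l*(l+1)) * h_bar
= sqrt(9 * 10) * 1.055e-34
= sqrt(90) * 1.055e-34
= 9.4868 * 1.055e-34
= 1.0009e-33 J*s

1.0009e-33


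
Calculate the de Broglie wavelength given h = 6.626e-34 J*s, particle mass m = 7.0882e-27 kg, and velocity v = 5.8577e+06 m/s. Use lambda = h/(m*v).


lambda = h / (m * v)
= 6.626e-34 / (7.0882e-27 * 5.8577e+06)
= 6.626e-34 / 4.1521e-20
= 1.5958e-14 m

1.5958e-14


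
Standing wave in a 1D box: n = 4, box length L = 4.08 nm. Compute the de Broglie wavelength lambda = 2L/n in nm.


lambda = 2L / n
= 2 * 4.08 / 4
= 8.16 / 4
= 2.04 nm

2.04


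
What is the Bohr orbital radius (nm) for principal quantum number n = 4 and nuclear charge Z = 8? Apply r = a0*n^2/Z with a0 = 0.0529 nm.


r = a0 * n^2 / Z
= 0.0529 * 4^2 / 8
= 0.0529 * 16 / 8
= 0.1058 nm

0.1058


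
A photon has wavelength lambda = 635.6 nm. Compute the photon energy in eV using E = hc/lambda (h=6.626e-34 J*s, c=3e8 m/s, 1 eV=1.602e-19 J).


E = hc / lambda
= (6.626e-34)(3e8) / (635.6e-9)
= 1.9878e-25 / 6.3560e-07
= 3.1274e-19 J
Converting to eV: 3.1274e-19 / 1.602e-19
= 1.9522 eV

1.9522


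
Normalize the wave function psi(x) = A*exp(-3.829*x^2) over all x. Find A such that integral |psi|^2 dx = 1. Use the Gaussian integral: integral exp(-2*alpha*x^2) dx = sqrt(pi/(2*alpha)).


integral |psi|^2 dx = A^2 * sqrt(pi/(2*alpha)) = 1
A^2 = sqrt(2*alpha/pi)
= sqrt(2 * 3.829 / pi)
= 1.561287
A = sqrt(1.561287)
= 1.2495

1.2495


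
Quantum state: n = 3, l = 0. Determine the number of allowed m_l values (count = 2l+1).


m_l ranges from -l to +l in integer steps
So m_l goes from -0 to +0
Count = 2l + 1 = 2*0 + 1
= 1

1


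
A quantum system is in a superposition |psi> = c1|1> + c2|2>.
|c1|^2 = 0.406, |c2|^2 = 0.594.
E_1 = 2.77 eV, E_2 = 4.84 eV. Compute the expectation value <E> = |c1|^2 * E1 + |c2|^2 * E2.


<E> = |c1|^2 * E1 + |c2|^2 * E2
= 0.406 * 2.77 + 0.594 * 4.84
= 1.1246 + 2.875
= 3.9996 eV

3.9996


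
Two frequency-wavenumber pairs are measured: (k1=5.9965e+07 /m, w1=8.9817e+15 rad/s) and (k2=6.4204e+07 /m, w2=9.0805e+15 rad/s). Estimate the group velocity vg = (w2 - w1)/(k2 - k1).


vg = (w2 - w1) / (k2 - k1)
= (9.0805e+15 - 8.9817e+15) / (6.4204e+07 - 5.9965e+07)
= 9.8800e+13 / 4.2390e+06
= 2.3307e+07 m/s

2.3307e+07


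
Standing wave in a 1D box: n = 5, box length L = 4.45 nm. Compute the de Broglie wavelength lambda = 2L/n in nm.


lambda = 2L / n
= 2 * 4.45 / 5
= 8.9 / 5
= 1.78 nm

1.78


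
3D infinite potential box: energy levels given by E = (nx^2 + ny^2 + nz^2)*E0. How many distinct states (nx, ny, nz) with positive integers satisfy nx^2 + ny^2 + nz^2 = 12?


Enumerate all (nx, ny, nz) with nx^2 + ny^2 + nz^2 = 12:
(2,2,2)
Total degeneracy = 1

1


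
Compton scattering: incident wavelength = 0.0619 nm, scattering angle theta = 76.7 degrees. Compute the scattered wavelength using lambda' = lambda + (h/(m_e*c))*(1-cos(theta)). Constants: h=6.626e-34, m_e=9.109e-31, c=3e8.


Compton wavelength: h/(m_e*c) = 2.4247e-12 m
d_lambda = 2.4247e-12 * (1 - cos(76.7 deg))
= 2.4247e-12 * 0.76995
= 1.8669e-12 m = 0.001867 nm
lambda' = 0.0619 + 0.001867
= 0.063767 nm

0.063767


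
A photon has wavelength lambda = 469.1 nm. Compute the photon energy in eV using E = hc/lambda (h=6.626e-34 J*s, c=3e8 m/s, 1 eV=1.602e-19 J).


E = hc / lambda
= (6.626e-34)(3e8) / (469.1e-9)
= 1.9878e-25 / 4.6910e-07
= 4.2375e-19 J
Converting to eV: 4.2375e-19 / 1.602e-19
= 2.6451 eV

2.6451


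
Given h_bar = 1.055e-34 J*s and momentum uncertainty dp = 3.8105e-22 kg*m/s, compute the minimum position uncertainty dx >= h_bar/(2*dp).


dx = h_bar / (2 * dp)
= 1.055e-34 / (2 * 3.8105e-22)
= 1.055e-34 / 7.6210e-22
= 1.3843e-13 m

1.3843e-13


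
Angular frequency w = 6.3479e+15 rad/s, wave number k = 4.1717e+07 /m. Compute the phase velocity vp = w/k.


vp = w / k
= 6.3479e+15 / 4.1717e+07
= 1.5217e+08 m/s

1.5217e+08


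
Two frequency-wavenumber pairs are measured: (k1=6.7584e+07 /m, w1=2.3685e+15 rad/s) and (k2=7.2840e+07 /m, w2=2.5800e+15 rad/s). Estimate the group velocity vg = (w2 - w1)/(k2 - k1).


vg = (w2 - w1) / (k2 - k1)
= (2.5800e+15 - 2.3685e+15) / (7.2840e+07 - 6.7584e+07)
= 2.1150e+14 / 5.2560e+06
= 4.0240e+07 m/s

4.0240e+07


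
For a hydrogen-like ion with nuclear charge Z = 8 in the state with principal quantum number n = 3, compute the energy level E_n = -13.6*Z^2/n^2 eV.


E_n = -13.6 * Z^2 / n^2
= -13.6 * 8^2 / 3^2
= -13.6 * 64 / 9
= -96.7111 eV

-96.7111


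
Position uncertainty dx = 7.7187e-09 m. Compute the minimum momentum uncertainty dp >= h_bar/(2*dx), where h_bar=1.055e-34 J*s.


dp = h_bar / (2 * dx)
= 1.055e-34 / (2 * 7.7187e-09)
= 1.055e-34 / 1.5437e-08
= 6.8341e-27 kg*m/s

6.8341e-27


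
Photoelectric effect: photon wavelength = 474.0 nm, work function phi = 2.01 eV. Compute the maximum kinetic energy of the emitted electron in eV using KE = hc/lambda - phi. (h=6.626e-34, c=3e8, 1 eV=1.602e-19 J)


E_photon = hc / lambda
= (6.626e-34)(3e8) / (474.0e-9)
= 4.1937e-19 J
= 2.6178 eV
KE = E_photon - phi
= 2.6178 - 2.01
= 0.6078 eV

0.6078


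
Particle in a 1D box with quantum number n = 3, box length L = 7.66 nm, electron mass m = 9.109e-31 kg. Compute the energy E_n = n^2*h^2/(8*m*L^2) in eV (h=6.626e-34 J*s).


E = n^2 * h^2 / (8 * m * L^2)
= 3^2 * (6.626e-34)^2 / (8 * 9.109e-31 * (7.66e-9)^2)
= 9 * 4.3904e-67 / (8 * 9.109e-31 * 5.8676e-17)
= 9.2412e-21 J
= 0.0577 eV

0.0577


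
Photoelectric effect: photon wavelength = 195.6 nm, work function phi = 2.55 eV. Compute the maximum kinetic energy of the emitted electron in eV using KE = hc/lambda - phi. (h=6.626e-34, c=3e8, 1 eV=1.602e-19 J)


E_photon = hc / lambda
= (6.626e-34)(3e8) / (195.6e-9)
= 1.0163e-18 J
= 6.3437 eV
KE = E_photon - phi
= 6.3437 - 2.55
= 3.7937 eV

3.7937


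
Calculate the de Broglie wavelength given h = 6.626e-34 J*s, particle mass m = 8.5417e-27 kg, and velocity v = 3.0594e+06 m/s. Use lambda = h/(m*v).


lambda = h / (m * v)
= 6.626e-34 / (8.5417e-27 * 3.0594e+06)
= 6.626e-34 / 2.6132e-20
= 2.5355e-14 m

2.5355e-14


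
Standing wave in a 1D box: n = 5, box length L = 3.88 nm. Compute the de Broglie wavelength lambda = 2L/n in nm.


lambda = 2L / n
= 2 * 3.88 / 5
= 7.76 / 5
= 1.552 nm

1.552


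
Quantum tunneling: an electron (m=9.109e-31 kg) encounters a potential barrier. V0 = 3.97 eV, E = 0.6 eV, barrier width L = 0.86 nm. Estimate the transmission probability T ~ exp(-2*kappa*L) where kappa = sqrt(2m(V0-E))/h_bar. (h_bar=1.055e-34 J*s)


V0 - E = 3.37 eV = 5.3987e-19 J
kappa = sqrt(2 * m * (V0-E)) / h_bar
= sqrt(2 * 9.109e-31 * 5.3987e-19) / 1.055e-34
= 9.4004e+09 /m
2*kappa*L = 2 * 9.4004e+09 * 0.86e-9
= 16.1686
T = exp(-16.1686) = 9.507454e-08

9.507454e-08


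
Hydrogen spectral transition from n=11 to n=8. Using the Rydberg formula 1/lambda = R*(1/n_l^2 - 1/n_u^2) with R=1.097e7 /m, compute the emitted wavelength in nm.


1/lambda = R * (1/n_l^2 - 1/n_u^2)
= 1.097e7 * (1/8^2 - 1/11^2)
= 1.097e7 * (0.015625 - 0.008264)
= 1.097e7 * 0.007361
= 8.0745e+04 /m
lambda = 1 / 8.0745e+04 = 12384.6535 nm

12384.6535


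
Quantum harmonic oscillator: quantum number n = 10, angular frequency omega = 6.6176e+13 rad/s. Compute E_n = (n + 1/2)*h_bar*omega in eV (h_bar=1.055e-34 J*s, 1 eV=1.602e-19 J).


E = (n + 1/2) * h_bar * omega
= (10 + 0.5) * 1.055e-34 * 6.6176e+13
= 10.5 * 6.9816e-21
= 7.3306e-20 J
= 0.4576 eV

0.4576


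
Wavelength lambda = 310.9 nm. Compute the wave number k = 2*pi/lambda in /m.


k = 2 * pi / lambda
= 6.2832 / (310.9e-9)
= 6.2832 / 3.1090e-07
= 2.0210e+07 /m

2.0210e+07


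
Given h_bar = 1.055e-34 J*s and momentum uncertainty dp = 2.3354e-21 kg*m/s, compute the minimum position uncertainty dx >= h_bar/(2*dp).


dx = h_bar / (2 * dp)
= 1.055e-34 / (2 * 2.3354e-21)
= 1.055e-34 / 4.6708e-21
= 2.2587e-14 m

2.2587e-14


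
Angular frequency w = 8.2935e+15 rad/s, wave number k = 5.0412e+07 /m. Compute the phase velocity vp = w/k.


vp = w / k
= 8.2935e+15 / 5.0412e+07
= 1.6451e+08 m/s

1.6451e+08


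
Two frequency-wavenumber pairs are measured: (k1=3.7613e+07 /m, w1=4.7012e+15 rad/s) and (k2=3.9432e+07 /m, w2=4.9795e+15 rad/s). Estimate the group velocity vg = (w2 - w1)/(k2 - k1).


vg = (w2 - w1) / (k2 - k1)
= (4.9795e+15 - 4.7012e+15) / (3.9432e+07 - 3.7613e+07)
= 2.7830e+14 / 1.8190e+06
= 1.5300e+08 m/s

1.5300e+08


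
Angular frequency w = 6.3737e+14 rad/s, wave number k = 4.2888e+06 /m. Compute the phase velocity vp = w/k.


vp = w / k
= 6.3737e+14 / 4.2888e+06
= 1.4861e+08 m/s

1.4861e+08


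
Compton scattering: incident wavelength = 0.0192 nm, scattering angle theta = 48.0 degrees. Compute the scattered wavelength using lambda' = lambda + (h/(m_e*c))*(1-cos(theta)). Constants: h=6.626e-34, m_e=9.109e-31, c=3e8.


Compton wavelength: h/(m_e*c) = 2.4247e-12 m
d_lambda = 2.4247e-12 * (1 - cos(48.0 deg))
= 2.4247e-12 * 0.330869
= 8.0226e-13 m = 0.000802 nm
lambda' = 0.0192 + 0.000802
= 0.020002 nm

0.020002


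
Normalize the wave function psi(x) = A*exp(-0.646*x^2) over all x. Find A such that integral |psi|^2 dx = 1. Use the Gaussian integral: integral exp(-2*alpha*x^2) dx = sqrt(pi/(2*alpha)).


integral |psi|^2 dx = A^2 * sqrt(pi/(2*alpha)) = 1
A^2 = sqrt(2*alpha/pi)
= sqrt(2 * 0.646 / pi)
= 0.641293
A = sqrt(0.641293)
= 0.8008

0.8008


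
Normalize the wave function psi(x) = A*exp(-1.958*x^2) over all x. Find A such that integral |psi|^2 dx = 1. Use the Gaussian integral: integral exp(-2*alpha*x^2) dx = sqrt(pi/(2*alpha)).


integral |psi|^2 dx = A^2 * sqrt(pi/(2*alpha)) = 1
A^2 = sqrt(2*alpha/pi)
= sqrt(2 * 1.958 / pi)
= 1.116468
A = sqrt(1.116468)
= 1.0566

1.0566


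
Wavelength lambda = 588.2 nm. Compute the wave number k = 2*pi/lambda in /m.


k = 2 * pi / lambda
= 6.2832 / (588.2e-9)
= 6.2832 / 5.8820e-07
= 1.0682e+07 /m

1.0682e+07


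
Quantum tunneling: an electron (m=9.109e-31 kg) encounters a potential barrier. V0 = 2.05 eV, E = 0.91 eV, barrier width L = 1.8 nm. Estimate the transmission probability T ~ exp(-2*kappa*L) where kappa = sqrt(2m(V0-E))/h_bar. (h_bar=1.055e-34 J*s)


V0 - E = 1.14 eV = 1.8263e-19 J
kappa = sqrt(2 * m * (V0-E)) / h_bar
= sqrt(2 * 9.109e-31 * 1.8263e-19) / 1.055e-34
= 5.4674e+09 /m
2*kappa*L = 2 * 5.4674e+09 * 1.8e-9
= 19.6827
T = exp(-19.6827) = 2.830896e-09

2.830896e-09


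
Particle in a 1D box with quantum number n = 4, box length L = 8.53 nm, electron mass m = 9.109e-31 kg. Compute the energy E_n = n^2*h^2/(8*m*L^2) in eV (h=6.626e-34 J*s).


E = n^2 * h^2 / (8 * m * L^2)
= 4^2 * (6.626e-34)^2 / (8 * 9.109e-31 * (8.53e-9)^2)
= 16 * 4.3904e-67 / (8 * 9.109e-31 * 7.2761e-17)
= 1.3248e-20 J
= 0.0827 eV

0.0827


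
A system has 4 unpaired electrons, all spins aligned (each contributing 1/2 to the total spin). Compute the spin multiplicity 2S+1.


Total spin S = N * (1/2) = 4 * 0.5 = 2.0
Spin multiplicity = 2S + 1
= 2 * 2.0 + 1
= 5

5


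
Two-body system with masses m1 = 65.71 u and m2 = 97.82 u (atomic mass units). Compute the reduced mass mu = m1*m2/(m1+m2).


mu = m1 * m2 / (m1 + m2)
= 65.71 * 97.82 / (65.71 + 97.82)
= 6427.7522 / 163.53
= 39.3063 u

39.3063


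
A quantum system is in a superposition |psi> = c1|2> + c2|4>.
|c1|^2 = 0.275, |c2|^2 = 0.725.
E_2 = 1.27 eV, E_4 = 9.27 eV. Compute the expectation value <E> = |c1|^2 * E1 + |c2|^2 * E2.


<E> = |c1|^2 * E1 + |c2|^2 * E2
= 0.275 * 1.27 + 0.725 * 9.27
= 0.3493 + 6.7207
= 7.07 eV

7.07


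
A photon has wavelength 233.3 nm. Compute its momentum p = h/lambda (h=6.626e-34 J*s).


p = h / lambda
= 6.626e-34 / (233.3e-9)
= 6.626e-34 / 2.3330e-07
= 2.8401e-27 kg*m/s

2.8401e-27


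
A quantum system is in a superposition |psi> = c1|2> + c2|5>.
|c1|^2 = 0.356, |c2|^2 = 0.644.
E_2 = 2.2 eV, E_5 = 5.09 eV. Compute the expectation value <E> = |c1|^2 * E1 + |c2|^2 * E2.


<E> = |c1|^2 * E1 + |c2|^2 * E2
= 0.356 * 2.2 + 0.644 * 5.09
= 0.7832 + 3.278
= 4.0612 eV

4.0612


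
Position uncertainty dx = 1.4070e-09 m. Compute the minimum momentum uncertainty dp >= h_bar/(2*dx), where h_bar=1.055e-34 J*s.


dp = h_bar / (2 * dx)
= 1.055e-34 / (2 * 1.4070e-09)
= 1.055e-34 / 2.8140e-09
= 3.7491e-26 kg*m/s

3.7491e-26


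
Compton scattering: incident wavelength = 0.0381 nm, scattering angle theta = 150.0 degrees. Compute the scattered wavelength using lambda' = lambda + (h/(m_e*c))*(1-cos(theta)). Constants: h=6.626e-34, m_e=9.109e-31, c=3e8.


Compton wavelength: h/(m_e*c) = 2.4247e-12 m
d_lambda = 2.4247e-12 * (1 - cos(150.0 deg))
= 2.4247e-12 * 1.866025
= 4.5246e-12 m = 0.004525 nm
lambda' = 0.0381 + 0.004525
= 0.042625 nm

0.042625


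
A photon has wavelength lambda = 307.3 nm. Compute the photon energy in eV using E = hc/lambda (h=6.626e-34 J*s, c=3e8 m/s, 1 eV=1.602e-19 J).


E = hc / lambda
= (6.626e-34)(3e8) / (307.3e-9)
= 1.9878e-25 / 3.0730e-07
= 6.4686e-19 J
Converting to eV: 6.4686e-19 / 1.602e-19
= 4.0378 eV

4.0378


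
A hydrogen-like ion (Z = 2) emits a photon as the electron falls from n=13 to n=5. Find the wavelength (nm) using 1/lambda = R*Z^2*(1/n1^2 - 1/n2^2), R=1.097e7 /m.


1/lambda = R * Z^2 * (1/n1^2 - 1/n2^2)
= 1.097e7 * 2^2 * (1/5^2 - 1/13^2)
= 1.097e7 * 4 * (0.04 - 0.005917)
= 1.4956e+06 /m
lambda = 1 / 1.4956e+06
= 668.6481 nm

668.6481


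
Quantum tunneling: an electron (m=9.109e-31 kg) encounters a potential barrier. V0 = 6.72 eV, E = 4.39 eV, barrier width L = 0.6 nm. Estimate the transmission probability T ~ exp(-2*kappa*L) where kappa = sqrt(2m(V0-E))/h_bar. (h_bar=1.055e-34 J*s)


V0 - E = 2.33 eV = 3.7327e-19 J
kappa = sqrt(2 * m * (V0-E)) / h_bar
= sqrt(2 * 9.109e-31 * 3.7327e-19) / 1.055e-34
= 7.8164e+09 /m
2*kappa*L = 2 * 7.8164e+09 * 0.6e-9
= 9.3797
T = exp(-9.3797) = 8.442161e-05

8.442161e-05


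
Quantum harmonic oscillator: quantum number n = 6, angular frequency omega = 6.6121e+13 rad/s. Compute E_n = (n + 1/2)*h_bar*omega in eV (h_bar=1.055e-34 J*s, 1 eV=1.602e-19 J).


E = (n + 1/2) * h_bar * omega
= (6 + 0.5) * 1.055e-34 * 6.6121e+13
= 6.5 * 6.9758e-21
= 4.5342e-20 J
= 0.283 eV

0.283


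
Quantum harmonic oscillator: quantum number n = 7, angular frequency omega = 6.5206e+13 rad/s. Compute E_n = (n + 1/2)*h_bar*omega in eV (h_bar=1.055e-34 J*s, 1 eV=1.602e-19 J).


E = (n + 1/2) * h_bar * omega
= (7 + 0.5) * 1.055e-34 * 6.5206e+13
= 7.5 * 6.8792e-21
= 5.1594e-20 J
= 0.3221 eV

0.3221


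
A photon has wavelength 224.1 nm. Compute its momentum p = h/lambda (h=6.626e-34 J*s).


p = h / lambda
= 6.626e-34 / (224.1e-9)
= 6.626e-34 / 2.2410e-07
= 2.9567e-27 kg*m/s

2.9567e-27


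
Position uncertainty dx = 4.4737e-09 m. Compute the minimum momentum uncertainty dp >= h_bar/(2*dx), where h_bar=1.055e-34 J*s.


dp = h_bar / (2 * dx)
= 1.055e-34 / (2 * 4.4737e-09)
= 1.055e-34 / 8.9474e-09
= 1.1791e-26 kg*m/s

1.1791e-26


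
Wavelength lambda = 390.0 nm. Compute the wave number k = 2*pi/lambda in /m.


k = 2 * pi / lambda
= 6.2832 / (390.0e-9)
= 6.2832 / 3.9000e-07
= 1.6111e+07 /m

1.6111e+07


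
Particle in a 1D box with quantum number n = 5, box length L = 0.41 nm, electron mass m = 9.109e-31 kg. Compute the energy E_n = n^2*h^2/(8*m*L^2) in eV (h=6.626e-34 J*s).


E = n^2 * h^2 / (8 * m * L^2)
= 5^2 * (6.626e-34)^2 / (8 * 9.109e-31 * (0.41e-9)^2)
= 25 * 4.3904e-67 / (8 * 9.109e-31 * 1.6810e-19)
= 8.9601e-18 J
= 55.9309 eV

55.9309


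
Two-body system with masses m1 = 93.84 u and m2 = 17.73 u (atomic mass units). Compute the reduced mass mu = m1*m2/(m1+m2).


mu = m1 * m2 / (m1 + m2)
= 93.84 * 17.73 / (93.84 + 17.73)
= 1663.7832 / 111.57
= 14.9125 u

14.9125


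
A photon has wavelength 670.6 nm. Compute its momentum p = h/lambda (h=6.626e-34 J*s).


p = h / lambda
= 6.626e-34 / (670.6e-9)
= 6.626e-34 / 6.7060e-07
= 9.8807e-28 kg*m/s

9.8807e-28


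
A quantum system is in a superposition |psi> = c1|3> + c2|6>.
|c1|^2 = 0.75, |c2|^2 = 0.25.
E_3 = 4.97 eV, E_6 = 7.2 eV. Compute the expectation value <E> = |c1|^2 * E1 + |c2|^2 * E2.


<E> = |c1|^2 * E1 + |c2|^2 * E2
= 0.75 * 4.97 + 0.25 * 7.2
= 3.7275 + 1.8
= 5.5275 eV

5.5275


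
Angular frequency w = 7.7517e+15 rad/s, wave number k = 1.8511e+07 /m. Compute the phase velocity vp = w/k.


vp = w / k
= 7.7517e+15 / 1.8511e+07
= 4.1876e+08 m/s

4.1876e+08


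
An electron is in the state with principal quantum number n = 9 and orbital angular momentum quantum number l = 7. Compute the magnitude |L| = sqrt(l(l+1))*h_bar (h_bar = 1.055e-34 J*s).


L = sqrt(l*(l+1)) * h_bar
= sqrt(7 * 8) * 1.055e-34
= sqrt(56) * 1.055e-34
= 7.4833 * 1.055e-34
= 7.8949e-34 J*s

7.8949e-34


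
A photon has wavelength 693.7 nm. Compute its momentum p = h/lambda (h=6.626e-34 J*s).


p = h / lambda
= 6.626e-34 / (693.7e-9)
= 6.626e-34 / 6.9370e-07
= 9.5517e-28 kg*m/s

9.5517e-28


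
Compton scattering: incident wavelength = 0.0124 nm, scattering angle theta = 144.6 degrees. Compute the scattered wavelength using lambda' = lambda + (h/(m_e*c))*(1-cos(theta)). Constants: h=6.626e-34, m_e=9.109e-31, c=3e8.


Compton wavelength: h/(m_e*c) = 2.4247e-12 m
d_lambda = 2.4247e-12 * (1 - cos(144.6 deg))
= 2.4247e-12 * 1.815128
= 4.4012e-12 m = 0.004401 nm
lambda' = 0.0124 + 0.004401
= 0.016801 nm

0.016801


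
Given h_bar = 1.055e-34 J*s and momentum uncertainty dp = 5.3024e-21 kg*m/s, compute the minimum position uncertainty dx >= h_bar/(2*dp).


dx = h_bar / (2 * dp)
= 1.055e-34 / (2 * 5.3024e-21)
= 1.055e-34 / 1.0605e-20
= 9.9483e-15 m

9.9483e-15


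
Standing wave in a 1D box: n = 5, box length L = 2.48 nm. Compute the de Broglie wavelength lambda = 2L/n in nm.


lambda = 2L / n
= 2 * 2.48 / 5
= 4.96 / 5
= 0.992 nm

0.992


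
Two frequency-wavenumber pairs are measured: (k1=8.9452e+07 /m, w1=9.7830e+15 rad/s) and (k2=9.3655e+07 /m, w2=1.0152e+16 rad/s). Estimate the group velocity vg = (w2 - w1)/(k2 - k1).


vg = (w2 - w1) / (k2 - k1)
= (1.0152e+16 - 9.7830e+15) / (9.3655e+07 - 8.9452e+07)
= 3.6900e+14 / 4.2030e+06
= 8.7794e+07 m/s

8.7794e+07


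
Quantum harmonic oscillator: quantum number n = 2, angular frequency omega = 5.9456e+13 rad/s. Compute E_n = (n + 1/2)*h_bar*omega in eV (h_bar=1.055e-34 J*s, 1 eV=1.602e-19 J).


E = (n + 1/2) * h_bar * omega
= (2 + 0.5) * 1.055e-34 * 5.9456e+13
= 2.5 * 6.2726e-21
= 1.5682e-20 J
= 0.0979 eV

0.0979


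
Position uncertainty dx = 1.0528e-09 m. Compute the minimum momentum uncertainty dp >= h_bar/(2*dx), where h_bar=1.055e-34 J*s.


dp = h_bar / (2 * dx)
= 1.055e-34 / (2 * 1.0528e-09)
= 1.055e-34 / 2.1056e-09
= 5.0104e-26 kg*m/s

5.0104e-26


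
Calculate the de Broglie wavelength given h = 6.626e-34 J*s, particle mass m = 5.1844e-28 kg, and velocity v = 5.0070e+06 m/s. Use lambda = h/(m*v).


lambda = h / (m * v)
= 6.626e-34 / (5.1844e-28 * 5.0070e+06)
= 6.626e-34 / 2.5958e-21
= 2.5526e-13 m

2.5526e-13


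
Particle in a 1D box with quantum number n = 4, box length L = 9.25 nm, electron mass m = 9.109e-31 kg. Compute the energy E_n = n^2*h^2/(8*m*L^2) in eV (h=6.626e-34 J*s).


E = n^2 * h^2 / (8 * m * L^2)
= 4^2 * (6.626e-34)^2 / (8 * 9.109e-31 * (9.25e-9)^2)
= 16 * 4.3904e-67 / (8 * 9.109e-31 * 8.5562e-17)
= 1.1266e-20 J
= 0.0703 eV

0.0703


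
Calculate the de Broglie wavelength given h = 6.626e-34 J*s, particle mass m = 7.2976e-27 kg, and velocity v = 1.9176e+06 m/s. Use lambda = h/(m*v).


lambda = h / (m * v)
= 6.626e-34 / (7.2976e-27 * 1.9176e+06)
= 6.626e-34 / 1.3994e-20
= 4.7349e-14 m

4.7349e-14


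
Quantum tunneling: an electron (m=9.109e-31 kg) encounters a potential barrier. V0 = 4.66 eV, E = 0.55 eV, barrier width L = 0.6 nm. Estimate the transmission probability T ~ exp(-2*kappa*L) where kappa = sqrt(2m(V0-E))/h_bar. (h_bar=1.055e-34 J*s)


V0 - E = 4.11 eV = 6.5842e-19 J
kappa = sqrt(2 * m * (V0-E)) / h_bar
= sqrt(2 * 9.109e-31 * 6.5842e-19) / 1.055e-34
= 1.0381e+10 /m
2*kappa*L = 2 * 1.0381e+10 * 0.6e-9
= 12.4575
T = exp(-12.4575) = 3.888404e-06

3.888404e-06


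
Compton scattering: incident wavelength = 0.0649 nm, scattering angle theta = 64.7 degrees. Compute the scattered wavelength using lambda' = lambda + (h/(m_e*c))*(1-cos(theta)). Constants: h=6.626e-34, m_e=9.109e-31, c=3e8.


Compton wavelength: h/(m_e*c) = 2.4247e-12 m
d_lambda = 2.4247e-12 * (1 - cos(64.7 deg))
= 2.4247e-12 * 0.572642
= 1.3885e-12 m = 0.001388 nm
lambda' = 0.0649 + 0.001388
= 0.066288 nm

0.066288


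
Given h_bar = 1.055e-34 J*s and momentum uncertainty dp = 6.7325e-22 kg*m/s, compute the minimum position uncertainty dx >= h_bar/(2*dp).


dx = h_bar / (2 * dp)
= 1.055e-34 / (2 * 6.7325e-22)
= 1.055e-34 / 1.3465e-21
= 7.8351e-14 m

7.8351e-14


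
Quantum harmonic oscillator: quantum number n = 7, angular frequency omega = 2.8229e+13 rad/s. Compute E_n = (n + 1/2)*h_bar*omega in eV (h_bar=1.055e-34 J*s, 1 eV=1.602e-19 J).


E = (n + 1/2) * h_bar * omega
= (7 + 0.5) * 1.055e-34 * 2.8229e+13
= 7.5 * 2.9782e-21
= 2.2336e-20 J
= 0.1394 eV

0.1394


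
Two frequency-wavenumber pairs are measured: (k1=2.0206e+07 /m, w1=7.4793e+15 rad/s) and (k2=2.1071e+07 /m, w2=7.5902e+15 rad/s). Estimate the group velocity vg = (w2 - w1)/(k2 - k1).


vg = (w2 - w1) / (k2 - k1)
= (7.5902e+15 - 7.4793e+15) / (2.1071e+07 - 2.0206e+07)
= 1.1090e+14 / 8.6500e+05
= 1.2821e+08 m/s

1.2821e+08


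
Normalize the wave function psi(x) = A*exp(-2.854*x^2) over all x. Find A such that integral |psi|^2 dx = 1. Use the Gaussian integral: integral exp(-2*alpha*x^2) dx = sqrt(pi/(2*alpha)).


integral |psi|^2 dx = A^2 * sqrt(pi/(2*alpha)) = 1
A^2 = sqrt(2*alpha/pi)
= sqrt(2 * 2.854 / pi)
= 1.347929
A = sqrt(1.347929)
= 1.161

1.161


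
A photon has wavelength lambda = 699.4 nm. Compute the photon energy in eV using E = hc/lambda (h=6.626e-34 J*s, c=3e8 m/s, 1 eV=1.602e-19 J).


E = hc / lambda
= (6.626e-34)(3e8) / (699.4e-9)
= 1.9878e-25 / 6.9940e-07
= 2.8422e-19 J
Converting to eV: 2.8422e-19 / 1.602e-19
= 1.7741 eV

1.7741


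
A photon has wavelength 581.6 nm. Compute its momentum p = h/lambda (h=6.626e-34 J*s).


p = h / lambda
= 6.626e-34 / (581.6e-9)
= 6.626e-34 / 5.8160e-07
= 1.1393e-27 kg*m/s

1.1393e-27


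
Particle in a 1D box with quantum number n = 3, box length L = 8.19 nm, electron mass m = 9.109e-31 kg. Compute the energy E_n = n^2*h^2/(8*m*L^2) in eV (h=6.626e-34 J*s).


E = n^2 * h^2 / (8 * m * L^2)
= 3^2 * (6.626e-34)^2 / (8 * 9.109e-31 * (8.19e-9)^2)
= 9 * 4.3904e-67 / (8 * 9.109e-31 * 6.7076e-17)
= 8.0838e-21 J
= 0.0505 eV

0.0505


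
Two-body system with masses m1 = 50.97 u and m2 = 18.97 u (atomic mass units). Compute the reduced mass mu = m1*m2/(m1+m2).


mu = m1 * m2 / (m1 + m2)
= 50.97 * 18.97 / (50.97 + 18.97)
= 966.9009 / 69.94
= 13.8247 u

13.8247


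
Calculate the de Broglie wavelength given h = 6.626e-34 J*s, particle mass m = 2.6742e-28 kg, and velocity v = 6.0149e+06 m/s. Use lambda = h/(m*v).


lambda = h / (m * v)
= 6.626e-34 / (2.6742e-28 * 6.0149e+06)
= 6.626e-34 / 1.6085e-21
= 4.1194e-13 m

4.1194e-13


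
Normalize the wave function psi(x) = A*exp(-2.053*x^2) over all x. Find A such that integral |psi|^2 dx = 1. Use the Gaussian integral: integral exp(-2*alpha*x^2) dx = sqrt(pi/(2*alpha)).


integral |psi|^2 dx = A^2 * sqrt(pi/(2*alpha)) = 1
A^2 = sqrt(2*alpha/pi)
= sqrt(2 * 2.053 / pi)
= 1.143232
A = sqrt(1.143232)
= 1.0692

1.0692
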